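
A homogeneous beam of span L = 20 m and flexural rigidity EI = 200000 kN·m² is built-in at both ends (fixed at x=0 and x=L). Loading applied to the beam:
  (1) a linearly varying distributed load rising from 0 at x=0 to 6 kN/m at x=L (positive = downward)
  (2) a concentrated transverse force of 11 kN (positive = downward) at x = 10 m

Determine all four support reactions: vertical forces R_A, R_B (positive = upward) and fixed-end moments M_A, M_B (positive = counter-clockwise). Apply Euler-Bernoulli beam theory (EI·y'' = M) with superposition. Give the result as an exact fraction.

R_A = 47/2 kN, M_A = 215/2 kN·m, R_B = 95/2 kN, M_B = -295/2 kN·m

Load 1 — triangular load w₀=6 kN/m (0→w₀ over full span):
  R_A = 3w₀L/20 = 3·6·20/20 = 18 kN
  M_A = w₀L²/30 = 6·20²/30 = 80 kN·m
  R_B = 7w₀L/20 = 7·6·20/20 = 42 kN
  M_B = -w₀L²/20 = -6·20²/20 = -120 kN·m
Load 2 — point force P=11 kN at a=10 m (b=L-a=10):
  R_A = Pb²(3a+b)/L³ = 11·10²·(3·10+10)/20³ = 11/2 kN
  M_A = Pab²/L² = 11·10·10²/20² = 55/2 kN·m
  R_B = Pa²(a+3b)/L³ = 11·10²·(10+3·10)/20³ = 11/2 kN
  M_B = -Pa²b/L² = -11·10²·10/20² = -55/2 kN·m
Superposition: R_A = 47/2 kN, M_A = 215/2 kN·m, R_B = 95/2 kN, M_B = -295/2 kN·m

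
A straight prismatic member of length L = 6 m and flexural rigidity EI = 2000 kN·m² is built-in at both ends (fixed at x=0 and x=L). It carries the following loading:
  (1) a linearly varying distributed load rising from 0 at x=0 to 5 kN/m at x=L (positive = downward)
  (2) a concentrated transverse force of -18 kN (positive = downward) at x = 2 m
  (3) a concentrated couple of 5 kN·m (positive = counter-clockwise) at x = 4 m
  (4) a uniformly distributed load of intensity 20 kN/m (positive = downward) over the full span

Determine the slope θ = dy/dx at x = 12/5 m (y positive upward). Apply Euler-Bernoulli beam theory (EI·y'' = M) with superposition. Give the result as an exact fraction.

θ(12/5) = -601/62500 rad

Load 1 — triangular load w₀=5 kN/m (0→w₀ over full span):
  θ_1 = -w₀(2x(L-x)(L-2x)(x+2L)+x²(L-x)²)/(120LEI) = -5·(2·(12/5)·(6-(12/5))·(6-2·(12/5))·((12/5)+2·6)+(12/5)²·(6-(12/5))²)/(120·6·2000) = -81/62500 rad
Load 2 — point force P=-18 kN at a=2 m (b=L-a=4):
  θ_2 = Pa²(L-x)(2bL-(3b+a)(L-x))/(2L³EI)  [x>a] = (-18)·2²·(6-(12/5))·(2·4·6-(3·4+2)·(6-(12/5)))/(2·6³·2000) = 9/12500 rad
Load 3 — applied couple M₀=5 kN·m at a=4 m (b=L-a=2):
  θ_3 = (R_Ax²/2 - M_Ax)/EI  [x≤a] with R_A=10/9, M_A=5/3 = ((10/9)·(12/5)²/2 - (5/3)·(12/5))/2000 = -1/2500 rad
Load 4 — uniform load w=20 kN/m over full span:
  θ_4 = -wx(L-x)(L-2x)/(12EI) = -20·(12/5)·(6-(12/5))·(6-2·(12/5))/(12·2000) = -27/3125 rad
Superposition: θ = Σ θ_i = -601/62500 rad ≈ -0.009616 rad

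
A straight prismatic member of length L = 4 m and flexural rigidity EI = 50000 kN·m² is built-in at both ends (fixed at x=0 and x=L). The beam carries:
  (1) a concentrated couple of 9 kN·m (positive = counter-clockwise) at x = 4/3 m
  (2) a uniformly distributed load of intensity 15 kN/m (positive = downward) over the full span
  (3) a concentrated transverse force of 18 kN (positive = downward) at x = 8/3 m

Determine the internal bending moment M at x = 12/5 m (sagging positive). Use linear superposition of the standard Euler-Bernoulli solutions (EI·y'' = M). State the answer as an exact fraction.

M(12/5) = 193/15 kN·m

Load 1 — applied couple M₀=9 kN·m at a=4/3 m (b=L-a=8/3):
  M_1 = R_Ax - M_A - M₀  [x>a] with R_A=3, M_A=0 = 3·(12/5) - 0 - 9 = -9/5 kN·m
Load 2 — uniform load w=15 kN/m over full span:
  M_2 = wLx/2 - wL²/12 - wx²/2 = 15·4·(12/5)/2 - 15·4²/12 - 15·(12/5)²/2 = 44/5 kN·m
Load 3 — point force P=18 kN at a=8/3 m (b=L-a=4/3):
  M_3 = Pb²(3a+b)x/L³ - Pab²/L²  [x≤a] = 18·(4/3)²·(3·(8/3)+(4/3))·(12/5)/4³ - 18·(8/3)·(4/3)²/4² = 88/15 kN·m
Superposition: M = Σ M_i = 193/15 kN·m ≈ 12.866667 kN·m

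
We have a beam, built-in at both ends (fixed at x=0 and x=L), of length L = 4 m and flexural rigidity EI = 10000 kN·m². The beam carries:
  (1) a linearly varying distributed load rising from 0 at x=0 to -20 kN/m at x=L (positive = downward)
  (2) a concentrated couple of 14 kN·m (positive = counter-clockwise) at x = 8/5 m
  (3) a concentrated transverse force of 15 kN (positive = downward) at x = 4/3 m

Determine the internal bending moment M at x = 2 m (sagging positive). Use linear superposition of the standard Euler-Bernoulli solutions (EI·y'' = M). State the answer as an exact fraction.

Load 1 — triangular load w₀=-20 kN/m (0→w₀ over full span):
  M_1 = 3w₀Lx/20 - w₀L²/30 - w₀x³/(6L) = 3·(-20)·4·2/20 - (-20)·4²/30 - (-20)·2³/(6·4) = -20/3 kN·m
Load 2 — applied couple M₀=14 kN·m at a=8/5 m (b=L-a=12/5):
  M_2 = R_Ax - M_A - M₀  [x>a] with R_A=126/25, M_A=42/25 = (126/25)·2 - (42/25) - 14 = -28/5 kN·m
Load 3 — point force P=15 kN at a=4/3 m (b=L-a=8/3):
  M_3 = Pa²(a+3b)(L-x)/L³ - Pa²b/L²  [x>a] = 15·(4/3)²·((4/3)+3·(8/3))·(4-2)/4³ - 15·(4/3)²·(8/3)/4² = 10/3 kN·m
Superposition: M = Σ M_i = -134/15 kN·m ≈ -8.933333 kN·m

M(2) = -134/15 kN·m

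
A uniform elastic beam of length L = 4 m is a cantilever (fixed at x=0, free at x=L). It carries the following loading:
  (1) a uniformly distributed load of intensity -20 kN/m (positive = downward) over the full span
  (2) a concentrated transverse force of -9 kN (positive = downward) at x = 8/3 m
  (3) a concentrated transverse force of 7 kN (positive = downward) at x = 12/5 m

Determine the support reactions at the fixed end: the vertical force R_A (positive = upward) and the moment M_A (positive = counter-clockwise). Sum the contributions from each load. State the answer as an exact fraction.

R_A = -82 kN, M_A = -836/5 kN·m

Load 1 — uniform load w=-20 kN/m over full span:
  R_A = wL = (-20)·4 = -80 kN
  M_A = wL²/2 = (-20)·4²/2 = -160 kN·m
Load 2 — point force P=-9 kN at a=8/3 m (b=L-a=4/3):
  R_A = P = (-9) = -9 kN
  M_A = Pa = (-9)·(8/3) = -24 kN·m
Load 3 — point force P=7 kN at a=12/5 m (b=L-a=8/5):
  R_A = P = 7 kN
  M_A = Pa = 7·(12/5) = 84/5 kN·m
Superposition: R_A = -82 kN, M_A = -836/5 kN·m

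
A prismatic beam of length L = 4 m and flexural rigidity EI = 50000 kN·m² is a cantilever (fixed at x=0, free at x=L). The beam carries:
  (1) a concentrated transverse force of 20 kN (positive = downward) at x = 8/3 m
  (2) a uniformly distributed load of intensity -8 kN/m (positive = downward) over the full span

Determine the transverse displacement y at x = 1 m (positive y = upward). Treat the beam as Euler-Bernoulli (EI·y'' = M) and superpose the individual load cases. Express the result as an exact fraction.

Load 1 — point force P=20 kN at a=8/3 m (b=L-a=4/3):
  y_1 = -Px²(3a-x)/(6EI)  [x≤a] = -20·1²·(3·(8/3)-1)/(6·50000) = -7/15000 m
Load 2 — uniform load w=-8 kN/m over full span:
  y_2 = -wx²(x²-4Lx+6L²)/(24EI) = -(-8)·1²·(1²-4·4·1+6·4²)/(24·50000) = 27/50000 m
Superposition: y = Σ y_i = 11/150000 m ≈ 0.000073 m

y(1) = 11/150000 m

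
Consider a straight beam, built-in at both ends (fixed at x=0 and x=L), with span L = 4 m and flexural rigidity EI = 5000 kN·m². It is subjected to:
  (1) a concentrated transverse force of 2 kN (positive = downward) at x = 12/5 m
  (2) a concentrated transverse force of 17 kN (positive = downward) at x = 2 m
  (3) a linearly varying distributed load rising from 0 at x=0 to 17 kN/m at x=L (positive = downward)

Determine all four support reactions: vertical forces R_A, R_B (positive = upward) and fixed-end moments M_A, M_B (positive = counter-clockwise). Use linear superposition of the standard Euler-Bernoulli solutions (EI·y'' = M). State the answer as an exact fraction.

R_A = 4851/250 kN, M_A = 13751/750 kN·m, R_B = 8399/250 kN, M_B = -5813/250 kN·m

Load 1 — point force P=2 kN at a=12/5 m (b=L-a=8/5):
  R_A = Pb²(3a+b)/L³ = 2·(8/5)²·(3·(12/5)+(8/5))/4³ = 88/125 kN
  M_A = Pab²/L² = 2·(12/5)·(8/5)²/4² = 96/125 kN·m
  R_B = Pa²(a+3b)/L³ = 2·(12/5)²·((12/5)+3·(8/5))/4³ = 162/125 kN
  M_B = -Pa²b/L² = -2·(12/5)²·(8/5)/4² = -144/125 kN·m
Load 2 — point force P=17 kN at a=2 m (b=L-a=2):
  R_A = Pb²(3a+b)/L³ = 17·2²·(3·2+2)/4³ = 17/2 kN
  M_A = Pab²/L² = 17·2·2²/4² = 17/2 kN·m
  R_B = Pa²(a+3b)/L³ = 17·2²·(2+3·2)/4³ = 17/2 kN
  M_B = -Pa²b/L² = -17·2²·2/4² = -17/2 kN·m
Load 3 — triangular load w₀=17 kN/m (0→w₀ over full span):
  R_A = 3w₀L/20 = 3·17·4/20 = 51/5 kN
  M_A = w₀L²/30 = 17·4²/30 = 136/15 kN·m
  R_B = 7w₀L/20 = 7·17·4/20 = 119/5 kN
  M_B = -w₀L²/20 = -17·4²/20 = -68/5 kN·m
Superposition: R_A = 4851/250 kN, M_A = 13751/750 kN·m, R_B = 8399/250 kN, M_B = -5813/250 kN·m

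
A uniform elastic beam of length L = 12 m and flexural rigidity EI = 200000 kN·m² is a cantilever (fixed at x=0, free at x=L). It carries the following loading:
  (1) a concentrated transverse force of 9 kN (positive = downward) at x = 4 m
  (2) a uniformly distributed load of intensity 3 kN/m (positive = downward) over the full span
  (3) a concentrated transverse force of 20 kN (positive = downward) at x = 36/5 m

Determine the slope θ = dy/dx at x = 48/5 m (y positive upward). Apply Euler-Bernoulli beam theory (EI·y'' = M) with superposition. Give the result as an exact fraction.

θ(48/5) = -22617/3125000 rad

Load 1 — point force P=9 kN at a=4 m (b=L-a=8):
  θ_1 = -Pa²/(2EI)  [x>a] = -9·4²/(2·200000) = -9/25000 rad
Load 2 — uniform load w=3 kN/m over full span:
  θ_2 = -wx(x²-3Lx+3L²)/(6EI) = -3·(48/5)·((48/5)²-3·12·(48/5)+3·12²)/(6·200000) = -1674/390625 rad
Load 3 — point force P=20 kN at a=36/5 m (b=L-a=24/5):
  θ_3 = -Pa²/(2EI)  [x>a] = -20·(36/5)²/(2·200000) = -81/31250 rad
Superposition: θ = Σ θ_i = -22617/3125000 rad ≈ -0.007237 rad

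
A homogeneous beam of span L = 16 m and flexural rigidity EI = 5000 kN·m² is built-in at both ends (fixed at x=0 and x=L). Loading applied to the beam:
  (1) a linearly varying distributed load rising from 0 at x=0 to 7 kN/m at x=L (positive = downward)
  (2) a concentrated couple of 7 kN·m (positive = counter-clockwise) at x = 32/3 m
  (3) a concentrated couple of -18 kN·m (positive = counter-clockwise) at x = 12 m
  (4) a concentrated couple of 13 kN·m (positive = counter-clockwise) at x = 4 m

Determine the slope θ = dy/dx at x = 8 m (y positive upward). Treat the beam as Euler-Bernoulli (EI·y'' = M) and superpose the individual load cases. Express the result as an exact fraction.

θ(8) = -821/300000 rad

Load 1 — triangular load w₀=7 kN/m (0→w₀ over full span):
  θ_1 = -w₀(2x(L-x)(L-2x)(x+2L)+x²(L-x)²)/(120LEI) = -7·(2·8·(16-8)·(16-2·8)·(8+2·16)+8²·(16-8)²)/(120·16·5000) = -28/9375 rad
Load 2 — applied couple M₀=7 kN·m at a=32/3 m (b=L-a=16/3):
  θ_2 = (R_Ax²/2 - M_Ax)/EI  [x≤a] with R_A=7/12, M_A=7/3 = ((7/12)·8²/2 - (7/3)·8)/5000 = 0 rad
Load 3 — applied couple M₀=-18 kN·m at a=12 m (b=L-a=4):
  θ_3 = (R_Ax²/2 - M_Ax)/EI  [x≤a] with R_A=-81/64, M_A=-45/8 = ((-81/64)·8²/2 - (-45/8)·8)/5000 = 9/10000 rad
Load 4 — applied couple M₀=13 kN·m at a=4 m (b=L-a=12):
  θ_4 = (R_Ax²/2 - M_Ax - M₀(x-a))/EI  [x>a] with R_A=117/128, M_A=-39/16 = ((117/128)·8²/2 - (-39/16)·8 - 13·(8-4))/5000 = -13/20000 rad
Superposition: θ = Σ θ_i = -821/300000 rad ≈ -0.002737 rad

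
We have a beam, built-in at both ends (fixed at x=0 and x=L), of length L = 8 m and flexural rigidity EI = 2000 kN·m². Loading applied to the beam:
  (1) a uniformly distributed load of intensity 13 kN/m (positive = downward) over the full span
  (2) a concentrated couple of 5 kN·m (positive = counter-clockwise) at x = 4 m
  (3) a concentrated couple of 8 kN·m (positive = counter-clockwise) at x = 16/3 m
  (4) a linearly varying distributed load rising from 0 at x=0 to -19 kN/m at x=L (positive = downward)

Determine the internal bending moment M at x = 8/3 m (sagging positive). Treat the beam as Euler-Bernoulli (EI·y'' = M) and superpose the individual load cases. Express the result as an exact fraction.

M(8/3) = 20233/1620 kN·m

Load 1 — uniform load w=13 kN/m over full span:
  M_1 = wLx/2 - wL²/12 - wx²/2 = 13·8·(8/3)/2 - 13·8²/12 - 13·(8/3)²/2 = 208/9 kN·m
Load 2 — applied couple M₀=5 kN·m at a=4 m (b=L-a=4):
  M_2 = R_Ax - M_A  [x≤a] with R_A=15/16, M_A=5/4 = (15/16)·(8/3) - (5/4) = 5/4 kN·m
Load 3 — applied couple M₀=8 kN·m at a=16/3 m (b=L-a=8/3):
  M_3 = R_Ax - M_A  [x≤a] with R_A=4/3, M_A=8/3 = (4/3)·(8/3) - (8/3) = 8/9 kN·m
Load 4 — triangular load w₀=-19 kN/m (0→w₀ over full span):
  M_4 = 3w₀Lx/20 - w₀L²/30 - w₀x³/(6L) = 3·(-19)·8·(8/3)/20 - (-19)·8²/30 - (-19)·(8/3)³/(6·8) = -5168/405 kN·m
Superposition: M = Σ M_i = 20233/1620 kN·m ≈ 12.489506 kN·m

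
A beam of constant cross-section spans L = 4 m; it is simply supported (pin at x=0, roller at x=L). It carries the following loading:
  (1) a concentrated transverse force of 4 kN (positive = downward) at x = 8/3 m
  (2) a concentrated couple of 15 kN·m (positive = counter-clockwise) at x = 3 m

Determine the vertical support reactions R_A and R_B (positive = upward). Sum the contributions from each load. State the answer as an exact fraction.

R_A = 61/12 kN, R_B = -13/12 kN

Load 1 — point force P=4 kN at a=8/3 m (b=L-a=4/3):
  R_A = Pb/L = 4·(4/3)/4 = 4/3 kN
  R_B = Pa/L = 4·(8/3)/4 = 8/3 kN
Load 2 — applied couple M₀=15 kN·m at a=3 m (b=L-a=1):
  R_A = M₀/L = 15/4 kN
  R_B = -M₀/L = -15/4 kN
Superposition: R_A = 61/12 kN, R_B = -13/12 kN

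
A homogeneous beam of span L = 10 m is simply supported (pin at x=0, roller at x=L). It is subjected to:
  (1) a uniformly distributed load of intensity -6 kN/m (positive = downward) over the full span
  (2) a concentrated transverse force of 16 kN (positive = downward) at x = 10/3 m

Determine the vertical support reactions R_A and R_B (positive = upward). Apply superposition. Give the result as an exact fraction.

R_A = -58/3 kN, R_B = -74/3 kN

Load 1 — uniform load w=-6 kN/m over full span:
  R_A = wL/2 = (-6)·10/2 = -30 kN
  R_B = wL/2 = (-6)·10/2 = -30 kN
Load 2 — point force P=16 kN at a=10/3 m (b=L-a=20/3):
  R_A = Pb/L = 16·(20/3)/10 = 32/3 kN
  R_B = Pa/L = 16·(10/3)/10 = 16/3 kN
Superposition: R_A = -58/3 kN, R_B = -74/3 kN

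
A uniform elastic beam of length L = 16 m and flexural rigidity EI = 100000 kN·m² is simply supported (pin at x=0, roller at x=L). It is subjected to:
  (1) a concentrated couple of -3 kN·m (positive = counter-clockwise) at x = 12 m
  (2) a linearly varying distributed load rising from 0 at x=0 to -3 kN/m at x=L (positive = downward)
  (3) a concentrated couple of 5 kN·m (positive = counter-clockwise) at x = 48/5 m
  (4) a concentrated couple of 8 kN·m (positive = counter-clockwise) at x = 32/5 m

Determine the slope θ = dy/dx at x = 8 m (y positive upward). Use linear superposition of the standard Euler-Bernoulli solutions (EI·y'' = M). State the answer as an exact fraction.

Load 1 — applied couple M₀=-3 kN·m at a=12 m (b=L-a=4):
  θ_1 = (M₀x²/(2L)+C₁)/EI  [x≤a] with C₁=M₀(3b²-L²)/(6L)=13/2 = ((-3)·8²/(2·16)+(13/2))/100000 = 1/200000 rad
Load 2 — triangular load w₀=-3 kN/m (0→w₀ over full span):
  θ_2 = -w₀(7L⁴-30L²x²+15x⁴)/(360LEI) = -(-3)·(7·16⁴-30·16²·8²+15·8⁴)/(360·16·100000) = 7/46875 rad
Load 3 — applied couple M₀=5 kN·m at a=48/5 m (b=L-a=32/5):
  θ_3 = (M₀x²/(2L)+C₁)/EI  [x≤a] with C₁=M₀(3b²-L²)/(6L)=-104/15 = (5·8²/(2·16)+(-104/15))/100000 = 23/750000 rad
Load 4 — applied couple M₀=8 kN·m at a=32/5 m (b=L-a=48/5):
  θ_4 = (M₀x²/(2L)-M₀(x-a)+C₁)/EI  [x>a] with C₁=M₀(3b²-L²)/(6L)=128/75 = (8·8²/(2·16)-8·(8-(32/5))+(128/75))/100000 = 23/468750 rad
Superposition: θ = Σ θ_i = 3511/15000000 rad ≈ 0.000234 rad

θ(8) = 3511/15000000 rad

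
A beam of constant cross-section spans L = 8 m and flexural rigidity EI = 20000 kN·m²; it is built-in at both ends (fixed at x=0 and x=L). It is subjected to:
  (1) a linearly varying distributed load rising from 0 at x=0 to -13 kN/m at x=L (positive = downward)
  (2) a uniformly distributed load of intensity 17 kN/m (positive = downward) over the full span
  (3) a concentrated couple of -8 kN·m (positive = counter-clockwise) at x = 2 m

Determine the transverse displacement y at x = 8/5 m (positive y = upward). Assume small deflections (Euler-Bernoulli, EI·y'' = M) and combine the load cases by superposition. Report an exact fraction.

y(8/5) = -50753/19531250 m

Load 1 — triangular load w₀=-13 kN/m (0→w₀ over full span):
  y_1 = -w₀x²(L-x)²(x+2L)/(120LEI) = -(-13)·(8/5)²·(8-(8/5))²·((8/5)+2·8)/(120·8·20000) = 36608/29296875 m
Load 2 — uniform load w=17 kN/m over full span:
  y_2 = -wx²(L-x)²/(24EI) = -17·(8/5)²·(8-(8/5))²/(24·20000) = -4352/1171875 m
Load 3 — applied couple M₀=-8 kN·m at a=2 m (b=L-a=6):
  y_3 = (R_Ax³/6 - M_Ax²/2)/EI  [x≤a] with R_A=-9/8, M_A=3/2 = ((-9/8)·(8/5)³/6 - (3/2)·(8/5)²/2)/20000 = -21/156250 m
Superposition: y = Σ y_i = -50753/19531250 m ≈ -0.002599 m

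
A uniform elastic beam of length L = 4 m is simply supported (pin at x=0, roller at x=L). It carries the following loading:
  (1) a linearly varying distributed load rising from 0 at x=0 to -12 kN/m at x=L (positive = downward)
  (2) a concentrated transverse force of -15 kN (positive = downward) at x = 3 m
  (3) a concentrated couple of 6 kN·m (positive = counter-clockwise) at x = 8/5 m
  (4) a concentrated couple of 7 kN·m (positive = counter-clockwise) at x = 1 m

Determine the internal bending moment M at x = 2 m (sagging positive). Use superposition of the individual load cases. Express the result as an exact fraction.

M(2) = -26 kN·m

Load 1 — triangular load w₀=-12 kN/m (0→w₀ over full span):
  M_1 = w₀Lx/6 - w₀x³/(6L) = (-12)·4·2/6 - (-12)·2³/(6·4) = -12 kN·m
Load 2 — point force P=-15 kN at a=3 m (b=L-a=1):
  M_2 = Pbx/L  [x≤a] = (-15)·1·2/4 = -15/2 kN·m
Load 3 — applied couple M₀=6 kN·m at a=8/5 m (b=L-a=12/5):
  M_3 = M₀x/L - M₀  [x>a] = 6·2/4 - 6 = -3 kN·m
Load 4 — applied couple M₀=7 kN·m at a=1 m (b=L-a=3):
  M_4 = M₀x/L - M₀  [x>a] = 7·2/4 - 7 = -7/2 kN·m
Superposition: M = Σ M_i = -26 kN·m ≈ -26.000000 kN·m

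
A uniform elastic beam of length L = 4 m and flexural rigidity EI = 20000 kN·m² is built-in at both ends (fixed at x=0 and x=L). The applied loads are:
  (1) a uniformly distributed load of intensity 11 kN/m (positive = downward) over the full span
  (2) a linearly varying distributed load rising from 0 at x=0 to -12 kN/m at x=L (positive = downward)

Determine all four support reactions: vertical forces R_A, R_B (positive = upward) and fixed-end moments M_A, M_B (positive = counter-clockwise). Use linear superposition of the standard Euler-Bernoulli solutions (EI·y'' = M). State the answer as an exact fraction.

Load 1 — uniform load w=11 kN/m over full span:
  R_A = wL/2 = 11·4/2 = 22 kN
  M_A = wL²/12 = 11·4²/12 = 44/3 kN·m
  R_B = wL/2 = 11·4/2 = 22 kN
  M_B = -wL²/12 = -11·4²/12 = -44/3 kN·m
Load 2 — triangular load w₀=-12 kN/m (0→w₀ over full span):
  R_A = 3w₀L/20 = 3·(-12)·4/20 = -36/5 kN
  M_A = w₀L²/30 = (-12)·4²/30 = -32/5 kN·m
  R_B = 7w₀L/20 = 7·(-12)·4/20 = -84/5 kN
  M_B = -w₀L²/20 = -(-12)·4²/20 = 48/5 kN·m
Superposition: R_A = 74/5 kN, M_A = 124/15 kN·m, R_B = 26/5 kN, M_B = -76/15 kN·m

R_A = 74/5 kN, M_A = 124/15 kN·m, R_B = 26/5 kN, M_B = -76/15 kN·m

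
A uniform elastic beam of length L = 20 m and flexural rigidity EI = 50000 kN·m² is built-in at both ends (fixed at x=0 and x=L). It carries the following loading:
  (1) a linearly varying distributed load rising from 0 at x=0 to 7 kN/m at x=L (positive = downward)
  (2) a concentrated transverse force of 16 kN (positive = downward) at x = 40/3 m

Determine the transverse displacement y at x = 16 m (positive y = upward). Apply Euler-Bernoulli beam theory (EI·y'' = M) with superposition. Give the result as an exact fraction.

Load 1 — triangular load w₀=7 kN/m (0→w₀ over full span):
  y_1 = -w₀x²(L-x)²(x+2L)/(120LEI) = -7·16²·(20-16)²·(16+2·20)/(120·20·50000) = -3136/234375 m
Load 2 — point force P=16 kN at a=40/3 m (b=L-a=20/3):
  y_2 = -Pa²(L-x)²(3bL-(3b+a)(L-x))/(6L³EI)  [x>a] = -16·(40/3)²·(20-16)²·(3·(20/3)·20-(3·(20/3)+(40/3))·(20-16))/(6·20³·50000) = -256/50625 m
Superposition: y = Σ y_i = -116672/6328125 m ≈ -0.018437 m

y(16) = -116672/6328125 m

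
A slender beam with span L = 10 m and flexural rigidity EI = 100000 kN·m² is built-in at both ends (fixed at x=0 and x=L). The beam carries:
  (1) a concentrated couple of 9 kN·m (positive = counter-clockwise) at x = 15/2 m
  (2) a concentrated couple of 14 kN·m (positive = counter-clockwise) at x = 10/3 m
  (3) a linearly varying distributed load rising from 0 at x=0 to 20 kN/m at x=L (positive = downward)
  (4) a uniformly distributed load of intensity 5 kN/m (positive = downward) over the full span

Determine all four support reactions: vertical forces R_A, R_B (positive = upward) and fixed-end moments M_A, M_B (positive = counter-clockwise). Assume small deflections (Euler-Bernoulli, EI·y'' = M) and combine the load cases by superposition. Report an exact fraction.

Load 1 — applied couple M₀=9 kN·m at a=15/2 m (b=L-a=5/2):
  R_A = 6M₀ab/L³ = 6·9·(15/2)·(5/2)/10³ = 81/80 kN
  M_A = M₀b(2a-b)/L² = 9·(5/2)·(2·(15/2)-(5/2))/10² = 45/16 kN·m
  R_B = -6M₀ab/L³ = -6·9·(15/2)·(5/2)/10³ = -81/80 kN
  M_B = M₀a(2b-a)/L² = 9·(15/2)·(2·(5/2)-(15/2))/10² = -27/16 kN·m
Load 2 — applied couple M₀=14 kN·m at a=10/3 m (b=L-a=20/3):
  R_A = 6M₀ab/L³ = 6·14·(10/3)·(20/3)/10³ = 28/15 kN
  M_A = M₀b(2a-b)/L² = 14·(20/3)·(2·(10/3)-(20/3))/10² = 0 kN·m
  R_B = -6M₀ab/L³ = -6·14·(10/3)·(20/3)/10³ = -28/15 kN
  M_B = M₀a(2b-a)/L² = 14·(10/3)·(2·(20/3)-(10/3))/10² = 14/3 kN·m
Load 3 — triangular load w₀=20 kN/m (0→w₀ over full span):
  R_A = 3w₀L/20 = 3·20·10/20 = 30 kN
  M_A = w₀L²/30 = 20·10²/30 = 200/3 kN·m
  R_B = 7w₀L/20 = 7·20·10/20 = 70 kN
  M_B = -w₀L²/20 = -20·10²/20 = -100 kN·m
Load 4 — uniform load w=5 kN/m over full span:
  R_A = wL/2 = 5·10/2 = 25 kN
  M_A = wL²/12 = 5·10²/12 = 125/3 kN·m
  R_B = wL/2 = 5·10/2 = 25 kN
  M_B = -wL²/12 = -5·10²/12 = -125/3 kN·m
Superposition: R_A = 13891/240 kN, M_A = 5335/48 kN·m, R_B = 22109/240 kN, M_B = -2219/16 kN·m

R_A = 13891/240 kN, M_A = 5335/48 kN·m, R_B = 22109/240 kN, M_B = -2219/16 kN·m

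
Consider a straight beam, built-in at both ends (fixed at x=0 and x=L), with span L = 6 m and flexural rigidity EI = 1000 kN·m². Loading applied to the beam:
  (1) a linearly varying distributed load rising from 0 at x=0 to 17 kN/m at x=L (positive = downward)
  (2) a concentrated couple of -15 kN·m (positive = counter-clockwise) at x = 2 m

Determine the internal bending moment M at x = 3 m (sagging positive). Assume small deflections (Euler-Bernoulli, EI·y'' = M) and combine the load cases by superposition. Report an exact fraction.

M(3) = 71/4 kN·m

Load 1 — triangular load w₀=17 kN/m (0→w₀ over full span):
  M_1 = 3w₀Lx/20 - w₀L²/30 - w₀x³/(6L) = 3·17·6·3/20 - 17·6²/30 - 17·3³/(6·6) = 51/4 kN·m
Load 2 — applied couple M₀=-15 kN·m at a=2 m (b=L-a=4):
  M_2 = R_Ax - M_A - M₀  [x>a] with R_A=-10/3, M_A=0 = (-10/3)·3 - 0 - (-15) = 5 kN·m
Superposition: M = Σ M_i = 71/4 kN·m ≈ 17.750000 kN·m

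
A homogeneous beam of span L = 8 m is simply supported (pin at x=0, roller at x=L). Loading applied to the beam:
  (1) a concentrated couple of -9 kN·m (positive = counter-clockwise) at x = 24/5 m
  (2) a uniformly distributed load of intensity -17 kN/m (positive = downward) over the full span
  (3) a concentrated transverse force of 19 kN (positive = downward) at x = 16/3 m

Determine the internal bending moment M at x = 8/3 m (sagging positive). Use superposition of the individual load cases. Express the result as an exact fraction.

M(8/3) = -107 kN·m

Load 1 — applied couple M₀=-9 kN·m at a=24/5 m (b=L-a=16/5):
  M_1 = M₀x/L  [x≤a] = (-9)·(8/3)/8 = -3 kN·m
Load 2 — uniform load w=-17 kN/m over full span:
  M_2 = wx(L-x)/2 = (-17)·(8/3)·(8-(8/3))/2 = -1088/9 kN·m
Load 3 — point force P=19 kN at a=16/3 m (b=L-a=8/3):
  M_3 = Pbx/L  [x≤a] = 19·(8/3)·(8/3)/8 = 152/9 kN·m
Superposition: M = Σ M_i = -107 kN·m ≈ -107.000000 kN·m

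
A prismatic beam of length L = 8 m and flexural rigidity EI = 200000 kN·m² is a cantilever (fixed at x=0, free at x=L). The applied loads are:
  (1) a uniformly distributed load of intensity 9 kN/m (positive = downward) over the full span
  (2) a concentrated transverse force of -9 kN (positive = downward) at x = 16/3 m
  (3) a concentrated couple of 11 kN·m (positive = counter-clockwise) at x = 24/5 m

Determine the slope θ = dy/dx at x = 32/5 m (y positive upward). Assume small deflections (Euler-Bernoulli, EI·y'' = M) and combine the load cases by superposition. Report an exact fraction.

Load 1 — uniform load w=9 kN/m over full span:
  θ_1 = -wx(x²-3Lx+3L²)/(6EI) = -9·(32/5)·((32/5)²-3·8·(32/5)+3·8²)/(6·200000) = -1488/390625 rad
Load 2 — point force P=-9 kN at a=16/3 m (b=L-a=8/3):
  θ_2 = -Pa²/(2EI)  [x>a] = -(-9)·(16/3)²/(2·200000) = 2/3125 rad
Load 3 — applied couple M₀=11 kN·m at a=24/5 m (b=L-a=16/5):
  θ_3 = M₀a/EI  [x>a] = 11·(24/5)/200000 = 33/125000 rad
Superposition: θ = Σ θ_i = -9079/3125000 rad ≈ -0.002905 rad

θ(32/5) = -9079/3125000 rad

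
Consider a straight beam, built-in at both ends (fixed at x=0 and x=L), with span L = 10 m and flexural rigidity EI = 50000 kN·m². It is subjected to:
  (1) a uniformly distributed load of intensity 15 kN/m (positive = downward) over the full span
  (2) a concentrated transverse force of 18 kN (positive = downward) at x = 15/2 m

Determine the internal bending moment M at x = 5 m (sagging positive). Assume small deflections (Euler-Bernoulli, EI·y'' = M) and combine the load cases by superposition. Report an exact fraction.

Load 1 — uniform load w=15 kN/m over full span:
  M_1 = wLx/2 - wL²/12 - wx²/2 = 15·10·5/2 - 15·10²/12 - 15·5²/2 = 125/2 kN·m
Load 2 — point force P=18 kN at a=15/2 m (b=L-a=5/2):
  M_2 = Pb²(3a+b)x/L³ - Pab²/L²  [x≤a] = 18·(5/2)²·(3·(15/2)+(5/2))·5/10³ - 18·(15/2)·(5/2)²/10² = 45/8 kN·m
Superposition: M = Σ M_i = 545/8 kN·m ≈ 68.125000 kN·m

M(5) = 545/8 kN·m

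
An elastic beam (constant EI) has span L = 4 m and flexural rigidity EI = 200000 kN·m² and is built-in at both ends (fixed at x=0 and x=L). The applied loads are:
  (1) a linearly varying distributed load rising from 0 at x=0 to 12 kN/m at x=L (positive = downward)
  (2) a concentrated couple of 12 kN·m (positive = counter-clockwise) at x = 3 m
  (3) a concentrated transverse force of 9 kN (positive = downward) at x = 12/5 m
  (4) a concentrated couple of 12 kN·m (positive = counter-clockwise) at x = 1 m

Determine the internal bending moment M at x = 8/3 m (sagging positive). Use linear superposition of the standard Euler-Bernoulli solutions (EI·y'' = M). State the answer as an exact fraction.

M(8/3) = 70271/6750 kN·m

Load 1 — triangular load w₀=12 kN/m (0→w₀ over full span):
  M_1 = 3w₀Lx/20 - w₀L²/30 - w₀x³/(6L) = 3·12·4·(8/3)/20 - 12·4²/30 - 12·(8/3)³/(6·4) = 448/135 kN·m
Load 2 — applied couple M₀=12 kN·m at a=3 m (b=L-a=1):
  M_2 = R_Ax - M_A  [x≤a] with R_A=27/8, M_A=15/4 = (27/8)·(8/3) - (15/4) = 21/4 kN·m
Load 3 — point force P=9 kN at a=12/5 m (b=L-a=8/5):
  M_3 = Pa²(a+3b)(L-x)/L³ - Pa²b/L²  [x>a] = 9·(12/5)²·((12/5)+3·(8/5))·(4-(8/3))/4³ - 9·(12/5)²·(8/5)/4² = 324/125 kN·m
Load 4 — applied couple M₀=12 kN·m at a=1 m (b=L-a=3):
  M_4 = R_Ax - M_A - M₀  [x>a] with R_A=27/8, M_A=-9/4 = (27/8)·(8/3) - (-9/4) - 12 = -3/4 kN·m
Superposition: M = Σ M_i = 70271/6750 kN·m ≈ 10.410519 kN·m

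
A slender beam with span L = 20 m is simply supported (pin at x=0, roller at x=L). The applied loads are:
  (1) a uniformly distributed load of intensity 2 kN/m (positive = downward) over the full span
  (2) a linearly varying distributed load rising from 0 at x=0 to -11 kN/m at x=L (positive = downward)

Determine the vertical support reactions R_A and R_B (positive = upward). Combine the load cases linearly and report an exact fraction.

Load 1 — uniform load w=2 kN/m over full span:
  R_A = wL/2 = 2·20/2 = 20 kN
  R_B = wL/2 = 2·20/2 = 20 kN
Load 2 — triangular load w₀=-11 kN/m (0→w₀ over full span):
  R_A = w₀L/6 = (-11)·20/6 = -110/3 kN
  R_B = w₀L/3 = (-11)·20/3 = -220/3 kN
Superposition: R_A = -50/3 kN, R_B = -160/3 kN

R_A = -50/3 kN, R_B = -160/3 kN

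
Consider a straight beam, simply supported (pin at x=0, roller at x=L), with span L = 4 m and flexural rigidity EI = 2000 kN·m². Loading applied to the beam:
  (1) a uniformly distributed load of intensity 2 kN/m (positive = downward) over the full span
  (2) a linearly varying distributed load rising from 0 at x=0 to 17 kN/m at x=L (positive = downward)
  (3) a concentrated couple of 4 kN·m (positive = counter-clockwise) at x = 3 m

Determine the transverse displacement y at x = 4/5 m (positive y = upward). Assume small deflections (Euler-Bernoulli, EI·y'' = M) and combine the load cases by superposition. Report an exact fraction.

Load 1 — uniform load w=2 kN/m over full span:
  y_1 = -wx(L³-2Lx²+x³)/(24EI) = -2·(4/5)·(4³-2·4·(4/5)²+(4/5)³)/(24·2000) = -464/234375 m
Load 2 — triangular load w₀=17 kN/m (0→w₀ over full span):
  y_2 = -w₀x(7L⁴-10L²x²+3x⁴)/(360LEI) = -17·(4/5)·(7·4⁴-10·4²·(4/5)²+3·(4/5)⁴)/(360·4·2000) = -46784/5859375 m
Load 3 — applied couple M₀=4 kN·m at a=3 m (b=L-a=1):
  y_3 = (M₀x³/(6L)+C₁x)/EI  [x≤a] with C₁=M₀(3b²-L²)/(6L)=-13/6 = (4·(4/5)³/(6·4)+(-13/6)·(4/5))/2000 = -103/125000 m
Superposition: y = Σ y_i = -505697/46875000 m ≈ -0.010788 m

y(4/5) = -505697/46875000 m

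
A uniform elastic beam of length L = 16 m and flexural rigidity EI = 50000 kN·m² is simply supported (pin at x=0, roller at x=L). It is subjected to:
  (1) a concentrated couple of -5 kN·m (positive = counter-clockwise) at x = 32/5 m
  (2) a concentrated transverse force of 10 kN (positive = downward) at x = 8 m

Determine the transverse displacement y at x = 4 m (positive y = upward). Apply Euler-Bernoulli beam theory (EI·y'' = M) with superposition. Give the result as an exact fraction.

y(4) = -4457/375000 m

Load 1 — applied couple M₀=-5 kN·m at a=32/5 m (b=L-a=48/5):
  y_1 = (M₀x³/(6L)+C₁x)/EI  [x≤a] with C₁=M₀(3b²-L²)/(6L)=-16/15 = ((-5)·4³/(6·16)+(-16/15)·4)/50000 = -19/125000 m
Load 2 — point force P=10 kN at a=8 m (b=L-a=8):
  y_2 = -Pbx(L²-b²-x²)/(6LEI)  [x≤a] = -10·8·4·(16²-8²-4²)/(6·16·50000) = -22/1875 m
Superposition: y = Σ y_i = -4457/375000 m ≈ -0.011885 m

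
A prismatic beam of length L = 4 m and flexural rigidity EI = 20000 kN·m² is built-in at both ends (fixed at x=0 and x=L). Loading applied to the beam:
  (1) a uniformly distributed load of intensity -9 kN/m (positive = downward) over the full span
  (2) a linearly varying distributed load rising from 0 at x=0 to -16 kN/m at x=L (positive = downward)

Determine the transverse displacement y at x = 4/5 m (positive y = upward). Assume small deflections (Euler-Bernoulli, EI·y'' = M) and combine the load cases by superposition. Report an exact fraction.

y(4/5) = 6416/29296875 m

Load 1 — uniform load w=-9 kN/m over full span:
  y_1 = -wx²(L-x)²/(24EI) = -(-9)·(4/5)²·(4-(4/5))²/(24·20000) = 48/390625 m
Load 2 — triangular load w₀=-16 kN/m (0→w₀ over full span):
  y_2 = -w₀x²(L-x)²(x+2L)/(120LEI) = -(-16)·(4/5)²·(4-(4/5))²·((4/5)+2·4)/(120·4·20000) = 2816/29296875 m
Superposition: y = Σ y_i = 6416/29296875 m ≈ 0.000219 m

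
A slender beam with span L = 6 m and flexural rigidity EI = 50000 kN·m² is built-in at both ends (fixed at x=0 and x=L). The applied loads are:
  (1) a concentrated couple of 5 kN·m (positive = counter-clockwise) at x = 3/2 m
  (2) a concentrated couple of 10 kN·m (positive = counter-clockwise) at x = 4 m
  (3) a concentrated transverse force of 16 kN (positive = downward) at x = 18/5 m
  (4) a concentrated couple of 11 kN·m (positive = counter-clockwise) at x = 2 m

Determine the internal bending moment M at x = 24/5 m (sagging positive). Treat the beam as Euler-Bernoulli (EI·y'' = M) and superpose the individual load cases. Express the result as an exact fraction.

Load 1 — applied couple M₀=5 kN·m at a=3/2 m (b=L-a=9/2):
  M_1 = R_Ax - M_A - M₀  [x>a] with R_A=15/16, M_A=-15/16 = (15/16)·(24/5) - (-15/16) - 5 = 7/16 kN·m
Load 2 — applied couple M₀=10 kN·m at a=4 m (b=L-a=2):
  M_2 = R_Ax - M_A - M₀  [x>a] with R_A=20/9, M_A=10/3 = (20/9)·(24/5) - (10/3) - 10 = -8/3 kN·m
Load 3 — point force P=16 kN at a=18/5 m (b=L-a=12/5):
  M_3 = Pa²(a+3b)(L-x)/L³ - Pa²b/L²  [x>a] = 16·(18/5)²·((18/5)+3·(12/5))·(6-(24/5))/6³ - 16·(18/5)²·(12/5)/6² = -864/625 kN·m
Load 4 — applied couple M₀=11 kN·m at a=2 m (b=L-a=4):
  M_4 = R_Ax - M_A - M₀  [x>a] with R_A=22/9, M_A=0 = (22/9)·(24/5) - 0 - 11 = 11/15 kN·m
Superposition: M = Σ M_i = -86347/30000 kN·m ≈ -2.878233 kN·m

M(24/5) = -86347/30000 kN·m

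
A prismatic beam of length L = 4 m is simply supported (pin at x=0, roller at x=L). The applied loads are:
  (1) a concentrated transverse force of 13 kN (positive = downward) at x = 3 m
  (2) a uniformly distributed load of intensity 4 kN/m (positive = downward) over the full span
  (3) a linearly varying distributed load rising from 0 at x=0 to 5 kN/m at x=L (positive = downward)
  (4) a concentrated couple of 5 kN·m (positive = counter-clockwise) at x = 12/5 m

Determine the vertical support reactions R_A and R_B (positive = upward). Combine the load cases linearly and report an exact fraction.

R_A = 95/6 kN, R_B = 139/6 kN

Load 1 — point force P=13 kN at a=3 m (b=L-a=1):
  R_A = Pb/L = 13·1/4 = 13/4 kN
  R_B = Pa/L = 13·3/4 = 39/4 kN
Load 2 — uniform load w=4 kN/m over full span:
  R_A = wL/2 = 4·4/2 = 8 kN
  R_B = wL/2 = 4·4/2 = 8 kN
Load 3 — triangular load w₀=5 kN/m (0→w₀ over full span):
  R_A = w₀L/6 = 5·4/6 = 10/3 kN
  R_B = w₀L/3 = 5·4/3 = 20/3 kN
Load 4 — applied couple M₀=5 kN·m at a=12/5 m (b=L-a=8/5):
  R_A = M₀/L = 5/4 kN
  R_B = -M₀/L = -5/4 kN
Superposition: R_A = 95/6 kN, R_B = 139/6 kN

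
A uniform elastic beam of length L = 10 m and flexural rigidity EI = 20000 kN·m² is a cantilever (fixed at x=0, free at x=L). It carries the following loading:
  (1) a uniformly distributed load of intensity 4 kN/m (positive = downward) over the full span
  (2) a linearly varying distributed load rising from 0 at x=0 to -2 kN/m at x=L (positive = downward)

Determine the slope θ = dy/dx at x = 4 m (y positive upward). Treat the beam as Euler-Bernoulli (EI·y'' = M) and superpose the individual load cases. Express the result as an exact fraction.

Load 1 — uniform load w=4 kN/m over full span:
  θ_1 = -wx(x²-3Lx+3L²)/(6EI) = -4·4·(4²-3·10·4+3·10²)/(6·20000) = -49/1875 rad
Load 2 — triangular load w₀=-2 kN/m (0→w₀ over full span):
  θ_2 = (w₀Lx²/4-w₀L²x/3-w₀x⁴/(24L))/EI = ((-2)·10·4²/4-(-2)·10²·4/3-(-2)·4⁴/(24·10))/20000 = 59/6250 rad
Superposition: θ = Σ θ_i = -313/18750 rad ≈ -0.016693 rad

θ(4) = -313/18750 rad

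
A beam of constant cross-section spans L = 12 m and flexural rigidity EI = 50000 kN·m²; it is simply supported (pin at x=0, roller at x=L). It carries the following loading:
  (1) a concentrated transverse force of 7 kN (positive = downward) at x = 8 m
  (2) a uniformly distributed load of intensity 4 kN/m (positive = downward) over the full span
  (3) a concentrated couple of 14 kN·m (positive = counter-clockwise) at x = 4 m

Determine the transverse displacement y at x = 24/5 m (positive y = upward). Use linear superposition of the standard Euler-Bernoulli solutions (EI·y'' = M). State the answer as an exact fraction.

y(24/5) = -136243/5859375 m

Load 1 — point force P=7 kN at a=8 m (b=L-a=4):
  y_1 = -Pbx(L²-b²-x²)/(6LEI)  [x≤a] = -7·4·(24/5)·(12²-4²-(24/5)²)/(6·12·50000) = -4592/1171875 m
Load 2 — uniform load w=4 kN/m over full span:
  y_2 = -wx(L³-2Lx²+x³)/(24EI) = -4·(24/5)·(12³-2·12·(24/5)²+(24/5)³)/(24·50000) = -40176/1953125 m
Load 3 — applied couple M₀=14 kN·m at a=4 m (b=L-a=8):
  y_3 = (M₀x³/(6L)-M₀(x-a)²/2+C₁x)/EI  [x>a] with C₁=M₀(3b²-L²)/(6L)=28/3 = (14·(24/5)³/(6·12)-14·((24/5)-4)²/2+(28/3)·(24/5))/50000 = 483/390625 m
Superposition: y = Σ y_i = -136243/5859375 m ≈ -0.023252 m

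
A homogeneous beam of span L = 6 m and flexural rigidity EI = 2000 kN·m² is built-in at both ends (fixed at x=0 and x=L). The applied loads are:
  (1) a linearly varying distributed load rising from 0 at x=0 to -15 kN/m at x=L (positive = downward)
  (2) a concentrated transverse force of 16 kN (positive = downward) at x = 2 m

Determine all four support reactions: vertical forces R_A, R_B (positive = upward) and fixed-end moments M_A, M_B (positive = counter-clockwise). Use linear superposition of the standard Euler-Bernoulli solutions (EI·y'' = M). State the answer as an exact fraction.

R_A = -89/54 kN, M_A = -34/9 kN·m, R_B = -1477/54 kN, M_B = 179/9 kN·m

Load 1 — triangular load w₀=-15 kN/m (0→w₀ over full span):
  R_A = 3w₀L/20 = 3·(-15)·6/20 = -27/2 kN
  M_A = w₀L²/30 = (-15)·6²/30 = -18 kN·m
  R_B = 7w₀L/20 = 7·(-15)·6/20 = -63/2 kN
  M_B = -w₀L²/20 = -(-15)·6²/20 = 27 kN·m
Load 2 — point force P=16 kN at a=2 m (b=L-a=4):
  R_A = Pb²(3a+b)/L³ = 16·4²·(3·2+4)/6³ = 320/27 kN
  M_A = Pab²/L² = 16·2·4²/6² = 128/9 kN·m
  R_B = Pa²(a+3b)/L³ = 16·2²·(2+3·4)/6³ = 112/27 kN
  M_B = -Pa²b/L² = -16·2²·4/6² = -64/9 kN·m
Superposition: R_A = -89/54 kN, M_A = -34/9 kN·m, R_B = -1477/54 kN, M_B = 179/9 kN·m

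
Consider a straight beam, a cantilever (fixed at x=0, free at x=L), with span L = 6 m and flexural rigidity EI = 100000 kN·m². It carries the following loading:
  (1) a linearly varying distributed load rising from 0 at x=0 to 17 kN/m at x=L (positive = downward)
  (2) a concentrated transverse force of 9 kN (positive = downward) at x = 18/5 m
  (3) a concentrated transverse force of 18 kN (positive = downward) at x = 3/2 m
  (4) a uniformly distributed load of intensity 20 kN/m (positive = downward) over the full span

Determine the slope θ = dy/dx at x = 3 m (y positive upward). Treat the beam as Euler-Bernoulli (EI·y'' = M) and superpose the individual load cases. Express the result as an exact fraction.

θ(3) = -87921/8000000 rad

Load 1 — triangular load w₀=17 kN/m (0→w₀ over full span):
  θ_1 = (w₀Lx²/4-w₀L²x/3-w₀x⁴/(24L))/EI = (17·6·3²/4-17·6²·3/3-17·3⁴/(24·6))/100000 = -6273/1600000 rad
Load 2 — point force P=9 kN at a=18/5 m (b=L-a=12/5):
  θ_2 = -Px(2a-x)/(2EI)  [x≤a] = -9·3·(2·(18/5)-3)/(2·100000) = -567/1000000 rad
Load 3 — point force P=18 kN at a=3/2 m (b=L-a=9/2):
  θ_3 = -Pa²/(2EI)  [x>a] = -18·(3/2)²/(2·100000) = -81/400000 rad
Load 4 — uniform load w=20 kN/m over full span:
  θ_4 = -wx(x²-3Lx+3L²)/(6EI) = -20·3·(3²-3·6·3+3·6²)/(6·100000) = -63/10000 rad
Superposition: θ = Σ θ_i = -87921/8000000 rad ≈ -0.010990 rad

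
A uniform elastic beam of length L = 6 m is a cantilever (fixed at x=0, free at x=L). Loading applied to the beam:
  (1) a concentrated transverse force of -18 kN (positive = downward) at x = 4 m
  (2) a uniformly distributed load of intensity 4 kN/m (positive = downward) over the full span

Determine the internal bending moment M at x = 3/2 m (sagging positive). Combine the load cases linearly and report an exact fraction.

Load 1 — point force P=-18 kN at a=4 m (b=L-a=2):
  M_1 = -P(a-x)  [x≤a] = -(-18)·(4-(3/2)) = 45 kN·m
Load 2 — uniform load w=4 kN/m over full span:
  M_2 = -w(L-x)²/2 = -4·(6-(3/2))²/2 = -81/2 kN·m
Superposition: M = Σ M_i = 9/2 kN·m ≈ 4.500000 kN·m

M(3/2) = 9/2 kN·m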